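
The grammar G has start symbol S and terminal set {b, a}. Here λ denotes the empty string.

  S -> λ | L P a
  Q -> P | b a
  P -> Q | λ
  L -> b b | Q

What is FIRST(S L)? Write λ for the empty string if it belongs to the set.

FIRST(S): from S->λ we get {λ}; from S->L P a we get {a, b}. So FIRST(S) = {λ, a, b}.
FIRST(Q): from Q->P we get {λ, b}; from Q->b a we get {b}. So FIRST(Q) = {λ, b}.
FIRST(P): from P->Q we get {λ, b}; from P->λ we get {λ}. So FIRST(P) = {λ, b}.
FIRST(L): from L->b b we get {b}; from L->Q we get {λ, b}. So FIRST(L) = {λ, b}.
FIRST(S L): take FIRST of each symbol in turn, carrying on past any symbol whose FIRST contains λ; result {λ, a, b}.

{λ, a, b}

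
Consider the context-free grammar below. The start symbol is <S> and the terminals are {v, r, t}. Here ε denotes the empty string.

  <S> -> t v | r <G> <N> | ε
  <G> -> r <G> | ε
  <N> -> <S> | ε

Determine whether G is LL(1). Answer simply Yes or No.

FIRST(<S>) = {ε, r, t}
FIRST(<G>) = {ε, r}
FIRST(<N>) = {ε, r, t}
FOLLOW(<S>) = {$}
FOLLOW(<G>) = {$, r, t}
FOLLOW(<N>) = {$}
Cell M[<G>, r] receives both <G> -> r <G> and <G> -> ε — the grammar is not LL(1).

No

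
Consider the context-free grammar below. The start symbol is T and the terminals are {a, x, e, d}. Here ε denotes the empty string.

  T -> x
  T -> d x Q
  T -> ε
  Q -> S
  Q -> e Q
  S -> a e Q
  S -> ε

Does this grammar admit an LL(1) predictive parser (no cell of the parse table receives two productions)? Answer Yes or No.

FIRST(T) = {ε, d, x}
FIRST(Q) = {ε, a, e}
FIRST(S) = {ε, a}
FOLLOW(T) = {$}
FOLLOW(Q) = {$}
FOLLOW(S) = {$}
Each cell of M receives at most one production.

Yes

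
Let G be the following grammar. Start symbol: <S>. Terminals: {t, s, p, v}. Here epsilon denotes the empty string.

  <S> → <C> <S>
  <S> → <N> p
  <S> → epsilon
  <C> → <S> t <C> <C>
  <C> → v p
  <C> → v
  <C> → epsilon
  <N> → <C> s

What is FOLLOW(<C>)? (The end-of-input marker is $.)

{$, s, t, v}

FIRST(<S>) = {epsilon, s, t, v}  (via <C> <S>, <N> p)
FIRST(<C>) = {epsilon, s, t, v}  (via <S> t <C> <C>)
FIRST(<N>) = {s, t, v}  (via <C> s)
FOLLOW(<S>) includes $ since <S> is the start symbol.
FOLLOW(<S>): in <S>→<C> <S>, the suffix after <S> is empty (adds nothing new); in <C>→<S> t <C> <C>, <S> is followed by t <C> <C> with FIRST {t}. Thus FOLLOW(<S>) = {$, t}.
FOLLOW(<C>): in <S>→<C> <S>, <C> is followed by <S> with FIRST {epsilon, s, t, v}; in <S>→<C> <S>, the suffix after <C> is nullable, so FOLLOW(<C>) ⊇ FOLLOW(<S>) = {$, t}; in <C>→<S> t <C> <C> (occurrence 1), <C> is followed by <C> with FIRST {epsilon, s, t, v}; in <C>→<S> t <C> <C> (occurrence 1), the suffix after <C> is nullable (adds nothing new); in <C>→<S> t <C> <C> (occurrence 2), the suffix after <C> is empty (adds nothing new); in <N>→<C> s, <C> is followed by s with FIRST {s}. Thus FOLLOW(<C>) = {$, s, t, v}.
FOLLOW(<N>): in <S>→<N> p, <N> is followed by p with FIRST {p}. Thus FOLLOW(<N>) = {p}.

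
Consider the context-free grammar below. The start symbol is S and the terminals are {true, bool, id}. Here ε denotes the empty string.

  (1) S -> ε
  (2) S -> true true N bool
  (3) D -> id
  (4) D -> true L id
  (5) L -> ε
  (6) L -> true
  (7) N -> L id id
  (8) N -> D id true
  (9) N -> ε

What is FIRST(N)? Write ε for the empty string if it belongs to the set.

{ε, id, true}

FIRST(S): from S->ε we get {ε}; from S->true true N bool we get {true}. So FIRST(S) = {ε, true}.
FIRST(D): from D->id we get {id}; from D->true L id we get {true}. So FIRST(D) = {id, true}.
FIRST(L): from L->ε we get {ε}; from L->true we get {true}. So FIRST(L) = {ε, true}.
FIRST(N): from N->L id id we get {id, true}; from N->D id true we get {id, true}; from N->ε we get {ε}. So FIRST(N) = {ε, id, true}.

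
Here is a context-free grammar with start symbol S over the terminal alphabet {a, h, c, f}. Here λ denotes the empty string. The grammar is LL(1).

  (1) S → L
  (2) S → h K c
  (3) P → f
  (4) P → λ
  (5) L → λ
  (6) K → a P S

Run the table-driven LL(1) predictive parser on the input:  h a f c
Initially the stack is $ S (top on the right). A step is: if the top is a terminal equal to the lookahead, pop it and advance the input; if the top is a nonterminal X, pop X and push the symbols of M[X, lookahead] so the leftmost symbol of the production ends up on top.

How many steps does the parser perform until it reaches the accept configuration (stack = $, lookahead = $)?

9

     Stack      Input      Action
  1  $ S        h a f c $  expand S → h K c
  2  $ c K h    h a f c $  match h
  3  $ c K      a f c $    expand K → a P S
  4  $ c S P a  a f c $    match a
  5  $ c S P    f c $      expand P → f
  6  $ c S f    f c $      match f
  7  $ c S      c $        expand S → L
  8  $ c L      c $        expand L → λ
  9  $ c        c $        match c
Accept reached after 9 steps.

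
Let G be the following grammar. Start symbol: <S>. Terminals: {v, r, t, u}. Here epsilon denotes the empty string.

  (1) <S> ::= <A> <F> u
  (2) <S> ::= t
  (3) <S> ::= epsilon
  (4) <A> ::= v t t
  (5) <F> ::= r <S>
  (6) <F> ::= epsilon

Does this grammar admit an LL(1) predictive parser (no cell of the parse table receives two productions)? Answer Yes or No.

FIRST(<S>) = {epsilon, t, v}
FIRST(<A>) = {v}
FIRST(<F>) = {epsilon, r}
FOLLOW(<S>) = {$, u}
FOLLOW(<A>) = {r, u}
FOLLOW(<F>) = {u}
Each cell of M receives at most one production.

Yes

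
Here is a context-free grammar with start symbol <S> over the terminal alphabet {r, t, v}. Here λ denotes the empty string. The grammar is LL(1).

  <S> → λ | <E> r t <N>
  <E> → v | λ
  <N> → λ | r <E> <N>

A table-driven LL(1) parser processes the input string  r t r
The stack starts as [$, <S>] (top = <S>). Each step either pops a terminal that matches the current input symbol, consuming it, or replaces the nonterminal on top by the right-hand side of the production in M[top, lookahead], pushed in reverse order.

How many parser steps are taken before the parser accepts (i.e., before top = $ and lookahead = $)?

     Stack          Input    Action
  1  $ <S>          r t r $  expand <S> → <E> r t <N>
  2  $ <N> t r <E>  r t r $  expand <E> → λ
  3  $ <N> t r      r t r $  match r
  4  $ <N> t        t r $    match t
  5  $ <N>          r $      expand <N> → r <E> <N>
  6  $ <N> <E> r    r $      match r
  7  $ <N> <E>      $        expand <E> → λ
  8  $ <N>          $        expand <N> → λ
Accept reached after 8 steps.

8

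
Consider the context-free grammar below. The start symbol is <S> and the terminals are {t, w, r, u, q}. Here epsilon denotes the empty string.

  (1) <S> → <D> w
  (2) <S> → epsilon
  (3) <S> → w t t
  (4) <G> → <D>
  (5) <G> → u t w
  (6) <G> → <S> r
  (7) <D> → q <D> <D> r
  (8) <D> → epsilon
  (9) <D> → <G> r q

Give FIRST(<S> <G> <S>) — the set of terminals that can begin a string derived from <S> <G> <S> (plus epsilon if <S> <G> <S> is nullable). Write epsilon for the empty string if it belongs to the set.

{epsilon, q, r, u, w}

FIRST(<S>) = {epsilon, q, r, u, w}  (via <D> w)
FIRST(<G>) = {epsilon, q, r, u, w}  (via <D>, <S> r)
FIRST(<D>) = {epsilon, q, r, u, w}  (via <G> r q)
FIRST(<S> <G> <S>): take FIRST of each symbol in turn, carrying on past any symbol whose FIRST contains epsilon; result {epsilon, q, r, u, w}.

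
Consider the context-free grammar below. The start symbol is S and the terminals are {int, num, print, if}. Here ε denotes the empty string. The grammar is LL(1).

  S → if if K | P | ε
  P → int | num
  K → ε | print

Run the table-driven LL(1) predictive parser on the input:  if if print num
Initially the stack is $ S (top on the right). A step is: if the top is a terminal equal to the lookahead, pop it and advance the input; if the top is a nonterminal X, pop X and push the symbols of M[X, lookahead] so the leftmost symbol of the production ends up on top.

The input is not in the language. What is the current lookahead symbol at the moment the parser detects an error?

step 1: stack=$ S  input=if if print num $  — expand S → if if K
step 2: stack=$ K if if  input=if if print num $  — match if
step 3: stack=$ K if  input=if print num $  — match if
step 4: stack=$ K  input=print num $  — expand K → print
step 5: stack=$ print  input=print num $  — match print
step 6: stack=$  input=num $  — error: stack empty but input remains

num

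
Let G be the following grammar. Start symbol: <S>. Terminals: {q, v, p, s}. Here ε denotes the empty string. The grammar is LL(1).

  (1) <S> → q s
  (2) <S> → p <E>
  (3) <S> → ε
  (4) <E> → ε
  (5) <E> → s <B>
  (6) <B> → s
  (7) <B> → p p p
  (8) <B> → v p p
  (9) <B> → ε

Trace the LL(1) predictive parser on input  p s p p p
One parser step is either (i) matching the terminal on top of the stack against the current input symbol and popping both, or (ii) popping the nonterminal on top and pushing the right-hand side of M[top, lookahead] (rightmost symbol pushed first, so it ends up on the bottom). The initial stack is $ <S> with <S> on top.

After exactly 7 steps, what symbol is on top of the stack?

step 1: stack=$ <S>  input=p s p p p $  — expand <S> → p <E>
step 2: stack=$ <E> p  input=p s p p p $  — match p
step 3: stack=$ <E>  input=s p p p $  — expand <E> → s <B>
step 4: stack=$ <B> s  input=s p p p $  — match s
step 5: stack=$ <B>  input=p p p $  — expand <B> → p p p
step 6: stack=$ p p p  input=p p p $  — match p
step 7: stack=$ p p  input=p p $  — match p
Stack after step 7: $ p (top = p).

p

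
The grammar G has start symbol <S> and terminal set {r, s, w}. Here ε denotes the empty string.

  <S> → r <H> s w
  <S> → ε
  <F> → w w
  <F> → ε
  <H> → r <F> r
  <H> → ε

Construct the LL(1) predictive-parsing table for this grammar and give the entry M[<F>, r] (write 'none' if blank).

FIRST(<S>): from <S>→r <H> s w we get {r}; from <S>→ε we get {ε}. So FIRST(<S>) = {ε, r}.
FIRST(<F>): from <F>→w w we get {w}; from <F>→ε we get {ε}. So FIRST(<F>) = {ε, w}.
FIRST(<H>): from <H>→r <F> r we get {r}; from <H>→ε we get {ε}. So FIRST(<H>) = {ε, r}.
FOLLOW(<S>) includes $ since <S> is the start symbol.
FOLLOW(<F>): in <H>→r <F> r, <F> is followed by r with FIRST {r}. Thus FOLLOW(<F>) = {r}.
For <F> → w w: FIRST(w w) = {w}, so it goes in M[<F>, t] for t ∈ {w}.
For <F> → ε: FIRST(ε) = {ε}, so it goes in M[<F>, t] for t ∈ {}; since ε ∈ FIRST, also for every t ∈ FOLLOW(<F>) = {r}.

<F> → ε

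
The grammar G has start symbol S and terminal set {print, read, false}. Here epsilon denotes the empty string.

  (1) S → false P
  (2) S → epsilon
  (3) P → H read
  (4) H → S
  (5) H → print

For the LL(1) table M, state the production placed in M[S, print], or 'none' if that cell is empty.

none

FIRST(S) = {epsilon, false}
FIRST(H) = {epsilon, false, print}  (via S)
FIRST(P) = {false, print, read}  (via H read)
FOLLOW(S) includes $ since S is the start symbol.
FOLLOW(H): in P→H read, H is followed by read with FIRST {read}. Thus FOLLOW(H) = {read}.
FOLLOW(S): in H→S, the suffix after S is empty, so FOLLOW(S) ⊇ FOLLOW(H) = {read}. Thus FOLLOW(S) = {$, read}.
For S → false P: FIRST(false P) = {false}, so it goes in M[S, t] for t ∈ {false}.
For S → epsilon: FIRST(epsilon) = {epsilon}, so it goes in M[S, t] for t ∈ {}; since epsilon ∈ FIRST, also for every t ∈ FOLLOW(S) = {$, read}.
None of these place a production in M[S, print].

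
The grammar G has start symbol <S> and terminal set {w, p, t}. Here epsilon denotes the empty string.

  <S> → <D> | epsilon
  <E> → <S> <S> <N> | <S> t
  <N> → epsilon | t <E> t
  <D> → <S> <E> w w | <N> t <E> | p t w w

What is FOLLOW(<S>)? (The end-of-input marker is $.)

{$, p, t, w}

FIRST(<N>) = {epsilon, t}
FIRST(<S>) = {epsilon, p, t, w}  (via <D>)
FIRST(<E>) = {epsilon, p, t, w}  (via <S> <S> <N>, <S> t)
FIRST(<D>) = {p, t, w}  (via <S> <E> w w, <N> t <E>)
FOLLOW(<S>) includes $ since <S> is the start symbol.
FOLLOW(<S>): in <E>→<S> <S> <N> (occurrence 1), <S> is followed by <S> <N> with FIRST {epsilon, p, t, w}; in <E>→<S> <S> <N> (occurrence 1), the suffix after <S> is nullable, so FOLLOW(<S>) ⊇ FOLLOW(<E>) = {$, p, t, w}; in <E>→<S> <S> <N> (occurrence 2), <S> is followed by <N> with FIRST {epsilon, t}; in <E>→<S> <S> <N> (occurrence 2), the suffix after <S> is nullable, so FOLLOW(<S>) ⊇ FOLLOW(<E>) = {$, p, t, w}; in <E>→<S> t, <S> is followed by t with FIRST {t}; in <D>→<S> <E> w w, <S> is followed by <E> w w with FIRST {p, t, w}. Thus FOLLOW(<S>) = {$, p, t, w}.
FOLLOW(<D>): in <S>→<D>, the suffix after <D> is empty, so FOLLOW(<D>) ⊇ FOLLOW(<S>) = {$, p, t, w}. Thus FOLLOW(<D>) = {$, p, t, w}.
FOLLOW(<E>): in <N>→t <E> t, <E> is followed by t with FIRST {t}; in <D>→<S> <E> w w, <E> is followed by w w with FIRST {w}; in <D>→<N> t <E>, the suffix after <E> is empty, so FOLLOW(<E>) ⊇ FOLLOW(<D>) = {$, p, t, w}. Thus FOLLOW(<E>) = {$, p, t, w}.
FOLLOW(<N>): in <E>→<S> <S> <N>, the suffix after <N> is empty, so FOLLOW(<N>) ⊇ FOLLOW(<E>) = {$, p, t, w}; in <D>→<N> t <E>, <N> is followed by t <E> with FIRST {t}. Thus FOLLOW(<N>) = {$, p, t, w}.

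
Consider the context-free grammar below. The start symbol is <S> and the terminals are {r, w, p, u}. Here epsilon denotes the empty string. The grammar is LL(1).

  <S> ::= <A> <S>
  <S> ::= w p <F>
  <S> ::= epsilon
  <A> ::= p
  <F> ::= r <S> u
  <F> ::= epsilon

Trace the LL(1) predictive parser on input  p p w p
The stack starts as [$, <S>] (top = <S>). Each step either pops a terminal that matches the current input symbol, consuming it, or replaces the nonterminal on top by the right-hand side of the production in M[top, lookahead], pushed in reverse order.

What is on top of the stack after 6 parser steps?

<S>

step 1: stack=$ <S>  input=p p w p $  — expand <S> ::= <A> <S>
step 2: stack=$ <S> <A>  input=p p w p $  — expand <A> ::= p
step 3: stack=$ <S> p  input=p p w p $  — match p
step 4: stack=$ <S>  input=p w p $  — expand <S> ::= <A> <S>
step 5: stack=$ <S> <A>  input=p w p $  — expand <A> ::= p
step 6: stack=$ <S> p  input=p w p $  — match p
Stack after step 6: $ <S> (top = <S>).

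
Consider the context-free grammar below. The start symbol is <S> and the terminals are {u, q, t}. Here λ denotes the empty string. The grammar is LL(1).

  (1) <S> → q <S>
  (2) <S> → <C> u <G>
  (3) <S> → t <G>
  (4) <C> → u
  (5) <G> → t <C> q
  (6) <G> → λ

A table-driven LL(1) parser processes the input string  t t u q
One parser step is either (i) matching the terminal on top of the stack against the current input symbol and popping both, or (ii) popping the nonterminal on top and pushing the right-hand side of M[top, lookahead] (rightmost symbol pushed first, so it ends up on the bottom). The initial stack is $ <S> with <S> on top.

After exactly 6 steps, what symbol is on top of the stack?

     Stack      Input      Action
  1  $ <S>      t t u q $  expand <S> → t <G>
  2  $ <G> t    t t u q $  match t
  3  $ <G>      t u q $    expand <G> → t <C> q
  4  $ q <C> t  t u q $    match t
  5  $ q <C>    u q $      expand <C> → u
  6  $ q u      u q $      match u
Stack after step 6: $ q (top = q).

q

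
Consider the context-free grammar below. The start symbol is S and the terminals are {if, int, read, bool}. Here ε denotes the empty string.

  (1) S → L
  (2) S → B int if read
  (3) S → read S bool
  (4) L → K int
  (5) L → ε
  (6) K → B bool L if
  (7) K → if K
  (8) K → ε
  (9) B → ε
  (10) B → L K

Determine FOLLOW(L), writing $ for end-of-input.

FIRST(S) = {ε, bool, if, int, read}  (via L, B int if read)
FIRST(L) = {ε, bool, if, int}  (via K int)
FIRST(K) = {ε, bool, if, int}  (via B bool L if)
FIRST(B) = {ε, bool, if, int}  (via L K)
FOLLOW(S) includes $ since S is the start symbol.
FOLLOW(S): in S→read S bool, S is followed by bool with FIRST {bool}. Thus FOLLOW(S) = {$, bool}.
FOLLOW(B): in S→B int if read, B is followed by int if read with FIRST {int}; in K→B bool L if, B is followed by bool L if with FIRST {bool}. Thus FOLLOW(B) = {bool, int}.
FOLLOW(L): in S→L, the suffix after L is empty, so FOLLOW(L) ⊇ FOLLOW(S) = {$, bool}; in K→B bool L if, L is followed by if with FIRST {if}; in B→L K, L is followed by K with FIRST {ε, bool, if, int}; in B→L K, the suffix after L is nullable, so FOLLOW(L) ⊇ FOLLOW(B) = {bool, int}. Thus FOLLOW(L) = {$, bool, if, int}.
FOLLOW(K): in L→K int, K is followed by int with FIRST {int}; in K→if K, the suffix after K is empty (adds nothing new); in B→L K, the suffix after K is empty, so FOLLOW(K) ⊇ FOLLOW(B) = {bool, int}. Thus FOLLOW(K) = {bool, int}.

{$, bool, if, int}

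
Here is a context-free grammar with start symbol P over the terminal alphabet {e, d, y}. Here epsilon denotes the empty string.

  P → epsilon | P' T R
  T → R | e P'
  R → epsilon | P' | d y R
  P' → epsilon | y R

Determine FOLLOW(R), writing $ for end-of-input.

{$, d, e, y}

FIRST(P') = {epsilon, y}
FIRST(R) = {epsilon, d, y}  (via P')
FIRST(T) = {epsilon, d, e, y}  (via R)
FIRST(P) = {epsilon, d, e, y}  (via P' T R)
FOLLOW(P) includes $ since P is the start symbol.
FOLLOW(P): P appears on no right-hand side. Thus FOLLOW(P) = {$}.
FOLLOW(T): in P→P' T R, T is followed by R with FIRST {epsilon, d, y}; in P→P' T R, the suffix after T is nullable, so FOLLOW(T) ⊇ FOLLOW(P) = {$}. Thus FOLLOW(T) = {$, d, y}.
FOLLOW(R): in P→P' T R, the suffix after R is empty, so FOLLOW(R) ⊇ FOLLOW(P) = {$}; in T→R, the suffix after R is empty, so FOLLOW(R) ⊇ FOLLOW(T) = {$, d, y}; in R→d y R, the suffix after R is empty (adds nothing new); in P'→y R, the suffix after R is empty, so FOLLOW(R) ⊇ FOLLOW(P') = {$, d, e, y}. Thus FOLLOW(R) = {$, d, e, y}.
FOLLOW(P'): in P→P' T R, P' is followed by T R with FIRST {epsilon, d, e, y}; in P→P' T R, the suffix after P' is nullable, so FOLLOW(P') ⊇ FOLLOW(P) = {$}; in T→e P', the suffix after P' is empty, so FOLLOW(P') ⊇ FOLLOW(T) = {$, d, y}; in R→P', the suffix after P' is empty, so FOLLOW(P') ⊇ FOLLOW(R) = {$, d, e, y}. Thus FOLLOW(P') = {$, d, e, y}.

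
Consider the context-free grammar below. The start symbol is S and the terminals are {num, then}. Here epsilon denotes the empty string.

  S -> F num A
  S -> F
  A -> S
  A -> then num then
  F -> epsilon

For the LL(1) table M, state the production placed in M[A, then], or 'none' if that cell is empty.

A -> then num then

FIRST(F) = {epsilon}
FIRST(S) = {epsilon, num}  (via F num A, F)
FIRST(A) = {epsilon, num, then}  (via S)
FOLLOW(S) includes $ since S is the start symbol.
FOLLOW(S): in A->S, the suffix after S is empty, so FOLLOW(S) ⊇ FOLLOW(A) = {$}. Thus FOLLOW(S) = {$}.
FOLLOW(A): in S->F num A, the suffix after A is empty, so FOLLOW(A) ⊇ FOLLOW(S) = {$}. Thus FOLLOW(A) = {$}.
For A -> S: FIRST(S) = {epsilon, num}, so it goes in M[A, t] for t ∈ {num}; since epsilon ∈ FIRST, also for every t ∈ FOLLOW(A) = {$}.
For A -> then num then: FIRST(then num then) = {then}, so it goes in M[A, t] for t ∈ {then}.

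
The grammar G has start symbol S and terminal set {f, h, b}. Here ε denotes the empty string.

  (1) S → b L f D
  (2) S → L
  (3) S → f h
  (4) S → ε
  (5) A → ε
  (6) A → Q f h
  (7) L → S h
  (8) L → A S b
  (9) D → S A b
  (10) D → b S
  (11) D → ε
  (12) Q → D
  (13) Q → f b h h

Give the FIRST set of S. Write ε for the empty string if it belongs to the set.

{ε, b, f, h}

FIRST(S) = {ε, b, f, h}  (via L)
FIRST(A) = {ε, b, f, h}  (via Q f h)
FIRST(L) = {b, f, h}  (via S h, A S b)
FIRST(D) = {ε, b, f, h}  (via S A b)
FIRST(Q) = {ε, b, f, h}  (via D)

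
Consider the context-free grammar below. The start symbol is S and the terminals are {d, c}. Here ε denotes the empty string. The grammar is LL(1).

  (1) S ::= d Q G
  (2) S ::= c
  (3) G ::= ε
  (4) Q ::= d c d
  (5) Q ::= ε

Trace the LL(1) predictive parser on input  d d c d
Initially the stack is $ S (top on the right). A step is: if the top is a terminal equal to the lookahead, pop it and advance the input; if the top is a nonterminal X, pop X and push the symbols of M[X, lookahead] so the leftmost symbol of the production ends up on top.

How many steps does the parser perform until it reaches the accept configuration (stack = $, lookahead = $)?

7

step 1: stack=$ S  input=d d c d $  — expand S ::= d Q G
step 2: stack=$ G Q d  input=d d c d $  — match d
step 3: stack=$ G Q  input=d c d $  — expand Q ::= d c d
step 4: stack=$ G d c d  input=d c d $  — match d
step 5: stack=$ G d c  input=c d $  — match c
step 6: stack=$ G d  input=d $  — match d
step 7: stack=$ G  input=$  — expand G ::= ε
Accept reached after 7 steps.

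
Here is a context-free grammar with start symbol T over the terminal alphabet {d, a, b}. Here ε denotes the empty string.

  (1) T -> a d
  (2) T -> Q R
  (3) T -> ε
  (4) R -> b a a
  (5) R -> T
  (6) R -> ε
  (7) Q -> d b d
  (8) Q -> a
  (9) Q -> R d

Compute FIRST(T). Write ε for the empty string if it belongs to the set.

{ε, a, b, d}

FIRST(T): from T->a d we get {a}; from T->Q R we get {a, b, d}; from T->ε we get {ε}. So FIRST(T) = {ε, a, b, d}.
FIRST(R): from R->b a a we get {b}; from R->T we get {ε, a, b, d}; from R->ε we get {ε}. So FIRST(R) = {ε, a, b, d}.
FIRST(Q): from Q->d b d we get {d}; from Q->a we get {a}; from Q->R d we get {a, b, d}. So FIRST(Q) = {a, b, d}.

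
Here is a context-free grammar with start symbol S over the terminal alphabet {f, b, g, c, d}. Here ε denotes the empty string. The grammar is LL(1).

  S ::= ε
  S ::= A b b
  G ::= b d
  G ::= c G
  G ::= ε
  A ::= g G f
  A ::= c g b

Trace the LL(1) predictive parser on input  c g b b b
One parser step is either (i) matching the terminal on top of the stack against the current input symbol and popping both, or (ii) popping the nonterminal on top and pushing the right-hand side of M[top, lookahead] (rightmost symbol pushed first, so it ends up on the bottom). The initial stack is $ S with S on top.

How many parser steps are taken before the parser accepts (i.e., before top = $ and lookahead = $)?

7

step 1: stack=$ S  input=c g b b b $  — expand S ::= A b b
step 2: stack=$ b b A  input=c g b b b $  — expand A ::= c g b
step 3: stack=$ b b b g c  input=c g b b b $  — match c
step 4: stack=$ b b b g  input=g b b b $  — match g
step 5: stack=$ b b b  input=b b b $  — match b
step 6: stack=$ b b  input=b b $  — match b
step 7: stack=$ b  input=b $  — match b
Accept reached after 7 steps.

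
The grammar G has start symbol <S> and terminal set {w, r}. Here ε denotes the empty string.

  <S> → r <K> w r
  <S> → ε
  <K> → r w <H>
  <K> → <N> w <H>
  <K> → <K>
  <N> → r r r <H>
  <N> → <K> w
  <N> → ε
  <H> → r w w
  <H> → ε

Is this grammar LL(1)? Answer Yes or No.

No

FIRST(<S>) = {ε, r}
FIRST(<K>) = {r, w}
FIRST(<N>) = {ε, r, w}
FIRST(<H>) = {ε, r}
FOLLOW(<S>) = {$}
FOLLOW(<K>) = {w}
FOLLOW(<N>) = {w}
FOLLOW(<H>) = {w}
Cell M[<K>, r] receives both <K> → r w <H> and <K> → <N> w <H> and <K> → <K> — the grammar is not LL(1).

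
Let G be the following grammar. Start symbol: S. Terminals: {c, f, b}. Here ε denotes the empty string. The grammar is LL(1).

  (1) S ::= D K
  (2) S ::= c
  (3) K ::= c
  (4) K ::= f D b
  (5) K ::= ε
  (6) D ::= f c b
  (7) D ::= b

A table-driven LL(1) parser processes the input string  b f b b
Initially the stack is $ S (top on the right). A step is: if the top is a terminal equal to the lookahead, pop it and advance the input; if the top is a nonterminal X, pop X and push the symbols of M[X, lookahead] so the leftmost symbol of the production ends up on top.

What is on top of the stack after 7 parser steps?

b

step 1: stack=$ S  input=b f b b $  — expand S ::= D K
step 2: stack=$ K D  input=b f b b $  — expand D ::= b
step 3: stack=$ K b  input=b f b b $  — match b
step 4: stack=$ K  input=f b b $  — expand K ::= f D b
step 5: stack=$ b D f  input=f b b $  — match f
step 6: stack=$ b D  input=b b $  — expand D ::= b
step 7: stack=$ b b  input=b b $  — match b
Stack after step 7: $ b (top = b).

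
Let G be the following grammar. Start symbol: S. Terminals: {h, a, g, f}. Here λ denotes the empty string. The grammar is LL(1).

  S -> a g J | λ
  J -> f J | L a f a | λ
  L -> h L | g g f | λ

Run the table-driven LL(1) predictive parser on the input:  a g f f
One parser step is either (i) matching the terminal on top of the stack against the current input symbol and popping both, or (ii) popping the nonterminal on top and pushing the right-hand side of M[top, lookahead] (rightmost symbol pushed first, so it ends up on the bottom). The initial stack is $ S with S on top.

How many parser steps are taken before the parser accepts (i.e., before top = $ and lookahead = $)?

step 1: stack=$ S  input=a g f f $  — expand S -> a g J
step 2: stack=$ J g a  input=a g f f $  — match a
step 3: stack=$ J g  input=g f f $  — match g
step 4: stack=$ J  input=f f $  — expand J -> f J
step 5: stack=$ J f  input=f f $  — match f
step 6: stack=$ J  input=f $  — expand J -> f J
step 7: stack=$ J f  input=f $  — match f
step 8: stack=$ J  input=$  — expand J -> λ
Accept reached after 8 steps.

8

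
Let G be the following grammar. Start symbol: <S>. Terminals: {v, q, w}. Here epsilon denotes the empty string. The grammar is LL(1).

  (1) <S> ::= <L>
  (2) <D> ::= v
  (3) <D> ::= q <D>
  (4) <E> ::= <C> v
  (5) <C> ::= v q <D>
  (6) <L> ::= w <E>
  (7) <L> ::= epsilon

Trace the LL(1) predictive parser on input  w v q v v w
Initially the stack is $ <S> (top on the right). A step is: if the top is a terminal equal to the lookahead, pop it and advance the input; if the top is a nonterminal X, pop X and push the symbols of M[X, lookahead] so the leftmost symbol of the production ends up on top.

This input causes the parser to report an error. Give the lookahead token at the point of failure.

step 1: stack=$ <S>  input=w v q v v w $  — expand <S> ::= <L>
step 2: stack=$ <L>  input=w v q v v w $  — expand <L> ::= w <E>
step 3: stack=$ <E> w  input=w v q v v w $  — match w
step 4: stack=$ <E>  input=v q v v w $  — expand <E> ::= <C> v
step 5: stack=$ v <C>  input=v q v v w $  — expand <C> ::= v q <D>
step 6: stack=$ v <D> q v  input=v q v v w $  — match v
step 7: stack=$ v <D> q  input=q v v w $  — match q
step 8: stack=$ v <D>  input=v v w $  — expand <D> ::= v
step 9: stack=$ v v  input=v v w $  — match v
step 10: stack=$ v  input=v w $  — match v
step 11: stack=$  input=w $  — error: stack empty but input remains

w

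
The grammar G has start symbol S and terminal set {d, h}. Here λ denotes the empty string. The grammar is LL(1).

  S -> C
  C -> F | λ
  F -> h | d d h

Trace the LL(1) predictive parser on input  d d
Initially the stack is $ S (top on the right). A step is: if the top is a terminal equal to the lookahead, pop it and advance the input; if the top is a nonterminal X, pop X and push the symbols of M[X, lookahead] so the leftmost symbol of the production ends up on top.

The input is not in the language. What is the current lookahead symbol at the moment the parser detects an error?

step 1: stack=$ S  input=d d $  — expand S -> C
step 2: stack=$ C  input=d d $  — expand C -> F
step 3: stack=$ F  input=d d $  — expand F -> d d h
step 4: stack=$ h d d  input=d d $  — match d
step 5: stack=$ h d  input=d $  — match d
step 6: stack=$ h  input=$  — error: top is terminal h but lookahead is $

$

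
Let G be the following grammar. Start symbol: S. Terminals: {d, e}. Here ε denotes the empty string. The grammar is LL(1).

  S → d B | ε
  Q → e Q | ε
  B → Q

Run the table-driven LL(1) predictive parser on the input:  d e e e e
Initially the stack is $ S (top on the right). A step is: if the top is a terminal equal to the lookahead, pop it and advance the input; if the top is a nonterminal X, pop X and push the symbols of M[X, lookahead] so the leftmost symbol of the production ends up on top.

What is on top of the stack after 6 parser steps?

step 1: stack=$ S  input=d e e e e $  — expand S → d B
step 2: stack=$ B d  input=d e e e e $  — match d
step 3: stack=$ B  input=e e e e $  — expand B → Q
step 4: stack=$ Q  input=e e e e $  — expand Q → e Q
step 5: stack=$ Q e  input=e e e e $  — match e
step 6: stack=$ Q  input=e e e $  — expand Q → e Q
Stack after step 6: $ Q e (top = e).

e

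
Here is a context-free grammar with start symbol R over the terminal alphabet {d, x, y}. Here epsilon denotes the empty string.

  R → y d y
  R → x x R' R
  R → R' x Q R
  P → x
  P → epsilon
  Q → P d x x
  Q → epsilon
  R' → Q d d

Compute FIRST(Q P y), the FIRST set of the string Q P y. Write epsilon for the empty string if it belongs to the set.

{d, x, y}

FIRST(P): from P→x we get {x}; from P→epsilon we get {epsilon}. So FIRST(P) = {epsilon, x}.
FIRST(Q): from Q→P d x x we get {d, x}; from Q→epsilon we get {epsilon}. So FIRST(Q) = {epsilon, d, x}.
FIRST(R'): from R'→Q d d we get {d, x}. So FIRST(R') = {d, x}.
FIRST(R): from R→y d y we get {y}; from R→x x R' R we get {x}; from R→R' x Q R we get {d, x}. So FIRST(R) = {d, x, y}.
FIRST(Q P y): take FIRST of each symbol in turn, carrying on past any symbol whose FIRST contains epsilon; result {d, x, y}.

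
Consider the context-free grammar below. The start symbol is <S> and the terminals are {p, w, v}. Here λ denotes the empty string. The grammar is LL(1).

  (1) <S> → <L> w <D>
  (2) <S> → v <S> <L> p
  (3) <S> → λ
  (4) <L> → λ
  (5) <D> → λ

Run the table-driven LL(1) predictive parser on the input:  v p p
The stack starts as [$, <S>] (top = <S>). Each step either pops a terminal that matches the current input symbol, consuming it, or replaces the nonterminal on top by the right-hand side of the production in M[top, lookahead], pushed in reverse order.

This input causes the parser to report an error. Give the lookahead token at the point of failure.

step 1: stack=$ <S>  input=v p p $  — expand <S> → v <S> <L> p
step 2: stack=$ p <L> <S> v  input=v p p $  — match v
step 3: stack=$ p <L> <S>  input=p p $  — expand <S> → λ
step 4: stack=$ p <L>  input=p p $  — expand <L> → λ
step 5: stack=$ p  input=p p $  — match p
step 6: stack=$  input=p $  — error: stack empty but input remains

p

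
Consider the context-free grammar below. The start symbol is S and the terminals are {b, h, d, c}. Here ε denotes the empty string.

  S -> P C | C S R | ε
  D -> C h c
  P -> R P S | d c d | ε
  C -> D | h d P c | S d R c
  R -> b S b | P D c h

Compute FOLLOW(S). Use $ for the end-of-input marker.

{$, b, c, d, h}

FIRST(S) = {ε, b, d, h}  (via P C, C S R)
FIRST(D) = {b, d, h}  (via C h c)
FIRST(C) = {b, d, h}  (via D, S d R c)
FIRST(P) = {ε, b, d, h}  (via R P S)
FIRST(R) = {b, d, h}  (via P D c h)
FOLLOW(S) includes $ since S is the start symbol.
FOLLOW(P): in S->P C, P is followed by C with FIRST {b, d, h}; in P->R P S, P is followed by S with FIRST {ε, b, d, h}; in P->R P S, the suffix after P is nullable (adds nothing new); in C->h d P c, P is followed by c with FIRST {c}; in R->P D c h, P is followed by D c h with FIRST {b, d, h}. Thus FOLLOW(P) = {b, c, d, h}.
FOLLOW(S): in S->C S R, S is followed by R with FIRST {b, d, h}; in P->R P S, the suffix after S is empty, so FOLLOW(S) ⊇ FOLLOW(P) = {b, c, d, h}; in C->S d R c, S is followed by d R c with FIRST {d}; in R->b S b, S is followed by b with FIRST {b}. Thus FOLLOW(S) = {$, b, c, d, h}.
FOLLOW(C): in S->P C, the suffix after C is empty, so FOLLOW(C) ⊇ FOLLOW(S) = {$, b, c, d, h}; in S->C S R, C is followed by S R with FIRST {b, d, h}; in D->C h c, C is followed by h c with FIRST {h}. Thus FOLLOW(C) = {$, b, c, d, h}.
FOLLOW(D): in C->D, the suffix after D is empty, so FOLLOW(D) ⊇ FOLLOW(C) = {$, b, c, d, h}; in R->P D c h, D is followed by c h with FIRST {c}. Thus FOLLOW(D) = {$, b, c, d, h}.
FOLLOW(R): in S->C S R, the suffix after R is empty, so FOLLOW(R) ⊇ FOLLOW(S) = {$, b, c, d, h}; in P->R P S, R is followed by P S with FIRST {ε, b, d, h}; in P->R P S, the suffix after R is nullable, so FOLLOW(R) ⊇ FOLLOW(P) = {b, c, d, h}; in C->S d R c, R is followed by c with FIRST {c}. Thus FOLLOW(R) = {$, b, c, d, h}.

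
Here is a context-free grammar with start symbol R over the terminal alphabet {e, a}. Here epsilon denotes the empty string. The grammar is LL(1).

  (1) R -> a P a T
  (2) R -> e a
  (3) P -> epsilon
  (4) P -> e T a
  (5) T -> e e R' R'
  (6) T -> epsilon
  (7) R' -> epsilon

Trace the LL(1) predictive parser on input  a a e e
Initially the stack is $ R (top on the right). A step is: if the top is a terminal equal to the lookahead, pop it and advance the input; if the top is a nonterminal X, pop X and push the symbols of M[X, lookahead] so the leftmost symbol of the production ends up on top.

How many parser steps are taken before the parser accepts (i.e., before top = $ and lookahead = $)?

9

     Stack        Input      Action
  1  $ R          a a e e $  expand R -> a P a T
  2  $ T a P a    a a e e $  match a
  3  $ T a P      a e e $    expand P -> epsilon
  4  $ T a        a e e $    match a
  5  $ T          e e $      expand T -> e e R' R'
  6  $ R' R' e e  e e $      match e
  7  $ R' R' e    e $        match e
  8  $ R' R'      $          expand R' -> epsilon
  9  $ R'         $          expand R' -> epsilon
Accept reached after 9 steps.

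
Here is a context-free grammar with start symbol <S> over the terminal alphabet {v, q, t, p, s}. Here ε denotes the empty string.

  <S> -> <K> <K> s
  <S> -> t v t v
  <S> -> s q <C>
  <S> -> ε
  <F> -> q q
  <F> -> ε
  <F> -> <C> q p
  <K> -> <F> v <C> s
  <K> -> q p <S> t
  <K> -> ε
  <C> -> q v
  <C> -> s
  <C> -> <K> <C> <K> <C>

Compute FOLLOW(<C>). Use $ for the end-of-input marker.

FIRST(<S>): from <S>-><K> <K> s we get {q, s, v}; from <S>->t v t v we get {t}; from <S>->s q <C> we get {s}; from <S>->ε we get {ε}. So FIRST(<S>) = {ε, q, s, t, v}.
FIRST(<F>): from <F>->q q we get {q}; from <F>->ε we get {ε}; from <F>-><C> q p we get {q, s, v}. So FIRST(<F>) = {ε, q, s, v}.
FIRST(<K>): from <K>-><F> v <C> s we get {q, s, v}; from <K>->q p <S> t we get {q}; from <K>->ε we get {ε}. So FIRST(<K>) = {ε, q, s, v}.
FIRST(<C>): from <C>->q v we get {q}; from <C>->s we get {s}; from <C>-><K> <C> <K> <C> we get {q, s, v}. So FIRST(<C>) = {q, s, v}.
FOLLOW(<S>) includes $ since <S> is the start symbol.
FOLLOW(<S>): in <K>->q p <S> t, <S> is followed by t with FIRST {t}. Thus FOLLOW(<S>) = {$, t}.
FOLLOW(<F>): in <K>-><F> v <C> s, <F> is followed by v <C> s with FIRST {v}. Thus FOLLOW(<F>) = {v}.
FOLLOW(<K>): in <S>-><K> <K> s (occurrence 1), <K> is followed by <K> s with FIRST {q, s, v}; in <S>-><K> <K> s (occurrence 2), <K> is followed by s with FIRST {s}; in <C>-><K> <C> <K> <C> (occurrence 1), <K> is followed by <C> <K> <C> with FIRST {q, s, v}; in <C>-><K> <C> <K> <C> (occurrence 2), <K> is followed by <C> with FIRST {q, s, v}. Thus FOLLOW(<K>) = {q, s, v}.
FOLLOW(<C>): in <S>->s q <C>, the suffix after <C> is empty, so FOLLOW(<C>) ⊇ FOLLOW(<S>) = {$, t}; in <F>-><C> q p, <C> is followed by q p with FIRST {q}; in <K>-><F> v <C> s, <C> is followed by s with FIRST {s}; in <C>-><K> <C> <K> <C> (occurrence 1), <C> is followed by <K> <C> with FIRST {q, s, v}; in <C>-><K> <C> <K> <C> (occurrence 2), the suffix after <C> is empty (adds nothing new). Thus FOLLOW(<C>) = {$, q, s, t, v}.

{$, q, s, t, v}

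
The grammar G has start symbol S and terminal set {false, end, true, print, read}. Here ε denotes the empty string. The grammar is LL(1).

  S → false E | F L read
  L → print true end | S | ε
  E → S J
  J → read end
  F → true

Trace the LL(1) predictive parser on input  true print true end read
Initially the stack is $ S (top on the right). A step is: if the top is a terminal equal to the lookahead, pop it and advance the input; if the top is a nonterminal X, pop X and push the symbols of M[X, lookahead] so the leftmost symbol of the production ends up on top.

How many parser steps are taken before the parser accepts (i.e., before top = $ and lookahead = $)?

     Stack                  Input                       Action
  1  $ S                    true print true end read $  expand S → F L read
  2  $ read L F             true print true end read $  expand F → true
  3  $ read L true          true print true end read $  match true
  4  $ read L               print true end read $       expand L → print true end
  5  $ read end true print  print true end read $       match print
  6  $ read end true        true end read $             match true
  7  $ read end             end read $                  match end
  8  $ read                 read $                      match read
Accept reached after 8 steps.

8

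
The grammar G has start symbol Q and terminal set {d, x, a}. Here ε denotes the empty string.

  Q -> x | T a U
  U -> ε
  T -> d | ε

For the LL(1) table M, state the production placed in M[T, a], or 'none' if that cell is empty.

T -> ε

FIRST(U) = {ε}
FIRST(T) = {ε, d}
FIRST(Q) = {a, d, x}  (via T a U)
FOLLOW(Q) includes $ since Q is the start symbol.
FOLLOW(T): in Q->T a U, T is followed by a U with FIRST {a}. Thus FOLLOW(T) = {a}.
For T -> d: FIRST(d) = {d}, so it goes in M[T, t] for t ∈ {d}.
For T -> ε: FIRST(ε) = {ε}, so it goes in M[T, t] for t ∈ {}; since ε ∈ FIRST, also for every t ∈ FOLLOW(T) = {a}.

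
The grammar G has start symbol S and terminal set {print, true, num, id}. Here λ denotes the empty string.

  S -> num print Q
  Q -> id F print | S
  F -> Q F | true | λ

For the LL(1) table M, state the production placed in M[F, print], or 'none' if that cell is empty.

FIRST(S) = {num}
FIRST(Q) = {id, num}  (via S)
FIRST(F) = {λ, id, num, true}  (via Q F)
FOLLOW(S) includes $ since S is the start symbol.
FOLLOW(F): in Q->id F print, F is followed by print with FIRST {print}; in F->Q F, the suffix after F is empty (adds nothing new). Thus FOLLOW(F) = {print}.
For F -> Q F: FIRST(Q F) = {id, num}, so it goes in M[F, t] for t ∈ {id, num}.
For F -> true: FIRST(true) = {true}, so it goes in M[F, t] for t ∈ {true}.
For F -> λ: FIRST(λ) = {λ}, so it goes in M[F, t] for t ∈ {}; since λ ∈ FIRST, also for every t ∈ FOLLOW(F) = {print}.

F -> λ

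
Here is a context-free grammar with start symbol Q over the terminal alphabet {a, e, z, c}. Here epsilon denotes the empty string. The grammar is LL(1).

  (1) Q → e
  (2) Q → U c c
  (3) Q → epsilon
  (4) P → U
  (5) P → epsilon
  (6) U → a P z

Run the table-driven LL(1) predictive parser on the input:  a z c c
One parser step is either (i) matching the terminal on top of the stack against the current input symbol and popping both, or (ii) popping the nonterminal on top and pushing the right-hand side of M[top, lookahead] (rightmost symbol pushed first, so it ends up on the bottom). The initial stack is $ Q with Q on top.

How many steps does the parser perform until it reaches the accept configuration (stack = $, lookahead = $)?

7

step 1: stack=$ Q  input=a z c c $  — expand Q → U c c
step 2: stack=$ c c U  input=a z c c $  — expand U → a P z
step 3: stack=$ c c z P a  input=a z c c $  — match a
step 4: stack=$ c c z P  input=z c c $  — expand P → epsilon
step 5: stack=$ c c z  input=z c c $  — match z
step 6: stack=$ c c  input=c c $  — match c
step 7: stack=$ c  input=c $  — match c
Accept reached after 7 steps.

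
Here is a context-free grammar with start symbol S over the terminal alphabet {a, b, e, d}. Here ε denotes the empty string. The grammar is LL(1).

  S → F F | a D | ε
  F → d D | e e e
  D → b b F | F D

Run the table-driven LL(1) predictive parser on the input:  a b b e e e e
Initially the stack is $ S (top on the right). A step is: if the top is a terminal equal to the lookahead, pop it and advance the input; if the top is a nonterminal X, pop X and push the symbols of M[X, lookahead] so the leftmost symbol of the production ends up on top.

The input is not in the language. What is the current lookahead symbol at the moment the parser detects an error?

e

      Stack    Input            Action
   1  $ S      a b b e e e e $  expand S → a D
   2  $ D a    a b b e e e e $  match a
   3  $ D      b b e e e e $    expand D → b b F
   4  $ F b b  b b e e e e $    match b
   5  $ F b    b e e e e $      match b
   6  $ F      e e e e $        expand F → e e e
   7  $ e e e  e e e e $        match e
   8  $ e e    e e e $          match e
   9  $ e      e e $            match e
  10  $        e $              error: stack empty but input remains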